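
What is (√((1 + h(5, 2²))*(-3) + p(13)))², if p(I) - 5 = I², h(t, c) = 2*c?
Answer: 147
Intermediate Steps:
p(I) = 5 + I²
(√((1 + h(5, 2²))*(-3) + p(13)))² = (√((1 + 2*2²)*(-3) + (5 + 13²)))² = (√((1 + 2*4)*(-3) + (5 + 169)))² = (√((1 + 8)*(-3) + 174))² = (√(9*(-3) + 174))² = (√(-27 + 174))² = (√147)² = (7*√3)² = 147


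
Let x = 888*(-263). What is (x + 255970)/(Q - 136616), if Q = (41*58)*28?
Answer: -11213/35016 ≈ -0.32023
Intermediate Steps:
x = -233544
Q = 66584 (Q = 2378*28 = 66584)
(x + 255970)/(Q - 136616) = (-233544 + 255970)/(66584 - 136616) = 22426/(-70032) = 22426*(-1/70032) = -11213/35016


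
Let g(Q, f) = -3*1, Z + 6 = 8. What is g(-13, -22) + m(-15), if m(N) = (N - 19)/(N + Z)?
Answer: -5/13 ≈ -0.38462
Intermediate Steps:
Z = 2 (Z = -6 + 8 = 2)
g(Q, f) = -3
m(N) = (-19 + N)/(2 + N) (m(N) = (N - 19)/(N + 2) = (-19 + N)/(2 + N))
g(-13, -22) + m(-15) = -3 + (-19 - 15)/(2 - 15) = -3 - 34/(-13) = -3 - 1/13*(-34) = -3 + 34/13 = -5/13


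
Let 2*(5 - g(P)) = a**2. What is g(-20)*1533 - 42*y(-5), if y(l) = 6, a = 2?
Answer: 4347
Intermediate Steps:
g(P) = 3 (g(P) = 5 - 1/2*2**2 = 5 - 1/2*4 = 5 - 2 = 3)
g(-20)*1533 - 42*y(-5) = 3*1533 - 42*6 = 4599 - 252 = 4347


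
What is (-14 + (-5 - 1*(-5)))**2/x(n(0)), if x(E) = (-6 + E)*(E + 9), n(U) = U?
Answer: -98/27 ≈ -3.6296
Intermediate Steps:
x(E) = (-6 + E)*(9 + E)
(-14 + (-5 - 1*(-5)))**2/x(n(0)) = (-14 + (-5 - 1*(-5)))**2/(-54 + 0**2 + 3*0) = (-14 + (-5 + 5))**2/(-54 + 0 + 0) = (-14 + 0)**2/(-54) = (-14)**2*(-1/54) = 196*(-1/54) = -98/27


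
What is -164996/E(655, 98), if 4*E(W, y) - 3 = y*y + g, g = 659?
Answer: -329992/5133 ≈ -64.288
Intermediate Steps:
E(W, y) = 331/2 + y**2/4 (E(W, y) = 3/4 + (y*y + 659)/4 = 3/4 + (y**2 + 659)/4 = 3/4 + (659 + y**2)/4 = 3/4 + (659/4 + y**2/4) = 331/2 + y**2/4)
-164996/E(655, 98) = -164996/(331/2 + (1/4)*98**2) = -164996/(331/2 + (1/4)*9604) = -164996/(331/2 + 2401) = -164996/5133/2 = -164996*2/5133 = -329992/5133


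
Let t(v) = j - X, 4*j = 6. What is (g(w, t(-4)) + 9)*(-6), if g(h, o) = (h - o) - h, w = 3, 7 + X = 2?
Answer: -15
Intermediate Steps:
j = 3/2 (j = (1/4)*6 = 3/2 ≈ 1.5000)
X = -5 (X = -7 + 2 = -5)
t(v) = 13/2 (t(v) = 3/2 - 1*(-5) = 3/2 + 5 = 13/2)
g(h, o) = -o
(g(w, t(-4)) + 9)*(-6) = (-1*13/2 + 9)*(-6) = (-13/2 + 9)*(-6) = (5/2)*(-6) = -15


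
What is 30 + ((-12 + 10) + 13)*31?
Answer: 371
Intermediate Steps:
30 + ((-12 + 10) + 13)*31 = 30 + (-2 + 13)*31 = 30 + 11*31 = 30 + 341 = 371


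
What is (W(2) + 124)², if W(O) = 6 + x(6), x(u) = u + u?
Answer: 20164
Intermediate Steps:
x(u) = 2*u
W(O) = 18 (W(O) = 6 + 2*6 = 6 + 12 = 18)
(W(2) + 124)² = (18 + 124)² = 142² = 20164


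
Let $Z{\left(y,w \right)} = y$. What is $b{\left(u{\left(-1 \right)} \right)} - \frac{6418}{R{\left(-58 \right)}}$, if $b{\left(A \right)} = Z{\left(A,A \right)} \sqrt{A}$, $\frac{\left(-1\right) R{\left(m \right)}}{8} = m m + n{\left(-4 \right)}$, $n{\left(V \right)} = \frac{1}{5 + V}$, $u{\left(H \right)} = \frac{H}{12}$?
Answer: $\frac{3209}{13460} - \frac{i \sqrt{3}}{72} \approx 0.23841 - 0.024056 i$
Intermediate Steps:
$u{\left(H \right)} = \frac{H}{12}$ ($u{\left(H \right)} = H \frac{1}{12} = \frac{H}{12}$)
$R{\left(m \right)} = -8 - 8 m^{2}$ ($R{\left(m \right)} = - 8 \left(m m + \frac{1}{5 - 4}\right) = - 8 \left(m^{2} + 1^{-1}\right) = - 8 \left(m^{2} + 1\right) = - 8 \left(1 + m^{2}\right) = -8 - 8 m^{2}$)
$b{\left(A \right)} = A^{\frac{3}{2}}$ ($b{\left(A \right)} = A \sqrt{A} = A^{\frac{3}{2}}$)
$b{\left(u{\left(-1 \right)} \right)} - \frac{6418}{R{\left(-58 \right)}} = \left(\frac{1}{12} \left(-1\right)\right)^{\frac{3}{2}} - \frac{6418}{-8 - 8 \left(-58\right)^{2}} = \left(- \frac{1}{12}\right)^{\frac{3}{2}} - \frac{6418}{-8 - 26912} = - \frac{i \sqrt{3}}{72} - \frac{6418}{-8 - 26912} = - \frac{i \sqrt{3}}{72} - \frac{6418}{-26920} = - \frac{i \sqrt{3}}{72} - 6418 \left(- \frac{1}{26920}\right) = - \frac{i \sqrt{3}}{72} - - \frac{3209}{13460} = - \frac{i \sqrt{3}}{72} + \frac{3209}{13460} = \frac{3209}{13460} - \frac{i \sqrt{3}}{72}$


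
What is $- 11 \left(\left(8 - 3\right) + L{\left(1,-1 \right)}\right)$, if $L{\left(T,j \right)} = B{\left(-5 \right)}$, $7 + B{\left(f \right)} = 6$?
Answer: $-44$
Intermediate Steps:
$B{\left(f \right)} = -1$ ($B{\left(f \right)} = -7 + 6 = -1$)
$L{\left(T,j \right)} = -1$
$- 11 \left(\left(8 - 3\right) + L{\left(1,-1 \right)}\right) = - 11 \left(\left(8 - 3\right) - 1\right) = - 11 \left(5 - 1\right) = \left(-11\right) 4 = -44$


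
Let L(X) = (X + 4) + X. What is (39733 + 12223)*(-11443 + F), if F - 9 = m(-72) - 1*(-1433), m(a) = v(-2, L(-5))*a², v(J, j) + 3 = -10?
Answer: -4021030708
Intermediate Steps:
L(X) = 4 + 2*X (L(X) = (4 + X) + X = 4 + 2*X)
v(J, j) = -13 (v(J, j) = -3 - 10 = -13)
m(a) = -13*a²
F = -65950 (F = 9 + (-13*(-72)² - 1*(-1433)) = 9 + (-13*5184 + 1433) = 9 + (-67392 + 1433) = 9 - 65959 = -65950)
(39733 + 12223)*(-11443 + F) = (39733 + 12223)*(-11443 - 65950) = 51956*(-77393) = -4021030708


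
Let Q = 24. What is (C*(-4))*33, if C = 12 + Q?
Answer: -4752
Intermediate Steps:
C = 36 (C = 12 + 24 = 36)
(C*(-4))*33 = (36*(-4))*33 = -144*33 = -4752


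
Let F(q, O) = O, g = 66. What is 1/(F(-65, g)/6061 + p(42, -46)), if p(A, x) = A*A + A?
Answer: 551/995112 ≈ 0.00055371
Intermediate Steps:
p(A, x) = A + A**2 (p(A, x) = A**2 + A = A + A**2)
1/(F(-65, g)/6061 + p(42, -46)) = 1/(66/6061 + 42*(1 + 42)) = 1/(66*(1/6061) + 42*43) = 1/(6/551 + 1806) = 1/(995112/551) = 551/995112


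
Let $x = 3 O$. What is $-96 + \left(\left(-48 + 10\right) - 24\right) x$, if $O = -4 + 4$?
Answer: $-96$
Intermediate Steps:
$O = 0$
$x = 0$ ($x = 3 \cdot 0 = 0$)
$-96 + \left(\left(-48 + 10\right) - 24\right) x = -96 + \left(\left(-48 + 10\right) - 24\right) 0 = -96 + \left(-38 - 24\right) 0 = -96 - 0 = -96 + 0 = -96$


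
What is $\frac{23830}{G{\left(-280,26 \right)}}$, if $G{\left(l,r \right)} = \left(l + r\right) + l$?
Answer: $- \frac{11915}{267} \approx -44.625$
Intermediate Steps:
$G{\left(l,r \right)} = r + 2 l$
$\frac{23830}{G{\left(-280,26 \right)}} = \frac{23830}{26 + 2 \left(-280\right)} = \frac{23830}{26 - 560} = \frac{23830}{-534} = 23830 \left(- \frac{1}{534}\right) = - \frac{11915}{267}$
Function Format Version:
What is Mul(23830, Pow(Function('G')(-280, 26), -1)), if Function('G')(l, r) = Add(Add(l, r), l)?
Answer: Rational(-11915, 267) ≈ -44.625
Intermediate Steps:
Function('G')(l, r) = Add(r, Mul(2, l))
Mul(23830, Pow(Function('G')(-280, 26), -1)) = Mul(23830, Pow(Add(26, Mul(2, -280)), -1)) = Mul(23830, Pow(Add(26, -560), -1)) = Mul(23830, Pow(-534, -1)) = Mul(23830, Rational(-1, 534)) = Rational(-11915, 267)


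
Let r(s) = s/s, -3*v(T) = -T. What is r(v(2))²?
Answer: 1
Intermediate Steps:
v(T) = T/3 (v(T) = -(-1)*T/3 = T/3)
r(s) = 1
r(v(2))² = 1² = 1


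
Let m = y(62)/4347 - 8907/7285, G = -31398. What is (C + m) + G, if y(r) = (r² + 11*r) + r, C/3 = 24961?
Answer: 1377073118926/31667895 ≈ 43485.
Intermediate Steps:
C = 74883 (C = 3*24961 = 74883)
y(r) = r² + 12*r
m = -5295149/31667895 (m = (62*(12 + 62))/4347 - 8907/7285 = (62*74)*(1/4347) - 8907*1/7285 = 4588*(1/4347) - 8907/7285 = 4588/4347 - 8907/7285 = -5295149/31667895 ≈ -0.16721)
(C + m) + G = (74883 - 5295149/31667895) - 31398 = 2371381686136/31667895 - 31398 = 1377073118926/31667895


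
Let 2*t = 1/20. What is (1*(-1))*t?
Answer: -1/40 ≈ -0.025000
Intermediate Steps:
t = 1/40 (t = (½)/20 = (½)*(1/20) = 1/40 ≈ 0.025000)
(1*(-1))*t = (1*(-1))*(1/40) = -1*1/40 = -1/40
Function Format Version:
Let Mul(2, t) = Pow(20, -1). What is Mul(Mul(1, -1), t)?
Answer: Rational(-1, 40) ≈ -0.025000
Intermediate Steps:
t = Rational(1, 40) (t = Mul(Rational(1, 2), Pow(20, -1)) = Mul(Rational(1, 2), Rational(1, 20)) = Rational(1, 40) ≈ 0.025000)
Mul(Mul(1, -1), t) = Mul(Mul(1, -1), Rational(1, 40)) = Mul(-1, Rational(1, 40)) = Rational(-1, 40)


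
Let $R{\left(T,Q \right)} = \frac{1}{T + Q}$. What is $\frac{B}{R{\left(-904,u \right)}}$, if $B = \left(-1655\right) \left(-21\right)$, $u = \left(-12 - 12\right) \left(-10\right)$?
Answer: $-23077320$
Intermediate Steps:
$u = 240$ ($u = \left(-24\right) \left(-10\right) = 240$)
$B = 34755$
$R{\left(T,Q \right)} = \frac{1}{Q + T}$
$\frac{B}{R{\left(-904,u \right)}} = \frac{34755}{\frac{1}{240 - 904}} = \frac{34755}{\frac{1}{-664}} = \frac{34755}{- \frac{1}{664}} = 34755 \left(-664\right) = -23077320$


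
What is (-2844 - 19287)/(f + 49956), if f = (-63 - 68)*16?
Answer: -22131/47860 ≈ -0.46241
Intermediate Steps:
f = -2096 (f = -131*16 = -2096)
(-2844 - 19287)/(f + 49956) = (-2844 - 19287)/(-2096 + 49956) = -22131/47860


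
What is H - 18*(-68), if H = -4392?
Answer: -3168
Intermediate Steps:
H - 18*(-68) = -4392 - 18*(-68) = -4392 - 1*(-1224) = -4392 + 1224 = -3168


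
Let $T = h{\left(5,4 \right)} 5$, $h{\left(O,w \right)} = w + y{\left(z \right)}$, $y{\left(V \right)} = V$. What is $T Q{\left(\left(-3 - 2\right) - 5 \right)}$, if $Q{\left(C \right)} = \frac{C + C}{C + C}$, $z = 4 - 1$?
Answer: $35$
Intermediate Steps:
$z = 3$
$h{\left(O,w \right)} = 3 + w$ ($h{\left(O,w \right)} = w + 3 = 3 + w$)
$Q{\left(C \right)} = 1$ ($Q{\left(C \right)} = \frac{2 C}{2 C} = 2 C \frac{1}{2 C} = 1$)
$T = 35$ ($T = \left(3 + 4\right) 5 = 7 \cdot 5 = 35$)
$T Q{\left(\left(-3 - 2\right) - 5 \right)} = 35 \cdot 1 = 35$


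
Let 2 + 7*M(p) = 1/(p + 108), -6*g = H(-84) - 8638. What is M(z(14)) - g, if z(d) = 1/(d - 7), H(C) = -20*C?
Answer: -18439742/15897 ≈ -1160.0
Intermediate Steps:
g = 3479/3 (g = -(-20*(-84) - 8638)/6 = -(1680 - 8638)/6 = -⅙*(-6958) = 3479/3 ≈ 1159.7)
z(d) = 1/(-7 + d)
M(p) = -2/7 + 1/(7*(108 + p)) (M(p) = -2/7 + 1/(7*(p + 108)) = -2/7 + 1/(7*(108 + p)))
M(z(14)) - g = (-215 - 2/(-7 + 14))/(7*(108 + 1/(-7 + 14))) - 1*3479/3 = (-215 - 2/7)/(7*(108 + 1/7)) - 3479/3 = (-215 - 2*⅐)/(7*(108 + ⅐)) - 3479/3 = (-215 - 2/7)/(7*(757/7)) - 3479/3 = (⅐)*(7/757)*(-1507/7) - 3479/3 = -1507/5299 - 3479/3 = -18439742/15897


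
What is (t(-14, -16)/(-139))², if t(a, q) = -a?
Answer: 196/19321 ≈ 0.010144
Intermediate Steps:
(t(-14, -16)/(-139))² = (-1*(-14)/(-139))² = (14*(-1/139))² = (-14/139)² = 196/19321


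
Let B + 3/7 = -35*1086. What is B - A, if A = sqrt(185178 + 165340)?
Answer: -266073/7 - sqrt(350518) ≈ -38603.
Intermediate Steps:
B = -266073/7 (B = -3/7 - 35*1086 = -3/7 - 38010 = -266073/7 ≈ -38010.)
A = sqrt(350518) ≈ 592.05
B - A = -266073/7 - sqrt(350518)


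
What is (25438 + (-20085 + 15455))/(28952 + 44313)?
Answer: 20808/73265 ≈ 0.28401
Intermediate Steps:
(25438 + (-20085 + 15455))/(28952 + 44313) = (25438 - 4630)/73265 = 20808*(1/73265) = 20808/73265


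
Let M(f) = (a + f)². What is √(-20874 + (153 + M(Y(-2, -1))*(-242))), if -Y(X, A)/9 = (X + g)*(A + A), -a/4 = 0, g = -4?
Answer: I*√2843409 ≈ 1686.2*I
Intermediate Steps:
a = 0 (a = -4*0 = 0)
Y(X, A) = -18*A*(-4 + X) (Y(X, A) = -9*(X - 4)*(A + A) = -9*(-4 + X)*2*A = -18*A*(-4 + X))
M(f) = f² (M(f) = (0 + f)² = f²)
√(-20874 + (153 + M(Y(-2, -1))*(-242))) = √(-20874 + (153 + (18*(-1)*(4 - 1*(-2)))²*(-242))) = √(-20874 + (153 + (18*(-1)*(4 + 2))²*(-242))) = √(-20874 + (153 + (18*(-1)*6)²*(-242))) = √(-20874 + (153 + (-108)²*(-242))) = √(-20874 + (153 + 11664*(-242))) = √(-20874 + (153 - 2822688)) = √(-20874 - 2822535) = √(-2843409) = I*√2843409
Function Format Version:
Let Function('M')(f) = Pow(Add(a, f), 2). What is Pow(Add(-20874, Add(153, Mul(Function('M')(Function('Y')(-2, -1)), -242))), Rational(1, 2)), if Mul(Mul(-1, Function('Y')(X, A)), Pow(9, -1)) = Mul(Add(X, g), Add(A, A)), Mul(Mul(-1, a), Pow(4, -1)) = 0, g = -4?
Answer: Mul(I, Pow(2843409, Rational(1, 2))) ≈ Mul(1686.2, I)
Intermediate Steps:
a = 0 (a = Mul(-4, 0) = 0)
Function('Y')(X, A) = Mul(-18, A, Add(-4, X)) (Function('Y')(X, A) = Mul(-9, Mul(Add(X, -4), Add(A, A))) = Mul(-9, Mul(Add(-4, X), Mul(2, A))) = Mul(-9, Mul(2, A, Add(-4, X))) = Mul(-18, A, Add(-4, X)))
Function('M')(f) = Pow(f, 2) (Function('M')(f) = Pow(Add(0, f), 2) = Pow(f, 2))
Pow(Add(-20874, Add(153, Mul(Function('M')(Function('Y')(-2, -1)), -242))), Rational(1, 2)) = Pow(Add(-20874, Add(153, Mul(Pow(Mul(18, -1, Add(4, Mul(-1, -2))), 2), -242))), Rational(1, 2)) = Pow(Add(-20874, Add(153, Mul(Pow(Mul(18, -1, Add(4, 2)), 2), -242))), Rational(1, 2)) = Pow(Add(-20874, Add(153, Mul(Pow(Mul(18, -1, 6), 2), -242))), Rational(1, 2)) = Pow(Add(-20874, Add(153, Mul(Pow(-108, 2), -242))), Rational(1, 2)) = Pow(Add(-20874, Add(153, Mul(11664, -242))), Rational(1, 2)) = Pow(Add(-20874, Add(153, -2822688)), Rational(1, 2)) = Pow(Add(-20874, -2822535), Rational(1, 2)) = Pow(-2843409, Rational(1, 2)) = Mul(I, Pow(2843409, Rational(1, 2)))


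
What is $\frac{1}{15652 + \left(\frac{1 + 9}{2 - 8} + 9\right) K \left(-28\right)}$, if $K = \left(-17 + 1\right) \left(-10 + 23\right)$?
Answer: $\frac{3}{175084} \approx 1.7135 \cdot 10^{-5}$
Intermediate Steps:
$K = -208$ ($K = \left(-16\right) 13 = -208$)
$\frac{1}{15652 + \left(\frac{1 + 9}{2 - 8} + 9\right) K \left(-28\right)} = \frac{1}{15652 + \left(\frac{1 + 9}{2 - 8} + 9\right) \left(-208\right) \left(-28\right)} = \frac{1}{15652 + \left(\frac{10}{-6} + 9\right) \left(-208\right) \left(-28\right)} = \frac{1}{15652 + \left(10 \left(- \frac{1}{6}\right) + 9\right) \left(-208\right) \left(-28\right)} = \frac{1}{15652 + \left(- \frac{5}{3} + 9\right) \left(-208\right) \left(-28\right)} = \frac{1}{15652 + \frac{22}{3} \left(-208\right) \left(-28\right)} = \frac{1}{15652 - - \frac{128128}{3}} = \frac{1}{15652 + \frac{128128}{3}} = \frac{1}{\frac{175084}{3}} = \frac{3}{175084}$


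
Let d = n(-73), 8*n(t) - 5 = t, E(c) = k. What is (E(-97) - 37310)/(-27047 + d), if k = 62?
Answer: 24832/18037 ≈ 1.3767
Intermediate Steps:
E(c) = 62
n(t) = 5/8 + t/8
d = -17/2 (d = 5/8 + (1/8)*(-73) = 5/8 - 73/8 = -17/2 ≈ -8.5000)
(E(-97) - 37310)/(-27047 + d) = (62 - 37310)/(-27047 - 17/2) = -37248/(-54111/2) = -37248*(-2/54111) = 24832/18037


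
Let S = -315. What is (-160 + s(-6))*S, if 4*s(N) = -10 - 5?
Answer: 206325/4 ≈ 51581.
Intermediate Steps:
s(N) = -15/4 (s(N) = (-10 - 5)/4 = (1/4)*(-15) = -15/4)
(-160 + s(-6))*S = (-160 - 15/4)*(-315) = -655/4*(-315) = 206325/4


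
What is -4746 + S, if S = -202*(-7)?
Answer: -3332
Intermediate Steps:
S = 1414
-4746 + S = -4746 + 1414 = -3332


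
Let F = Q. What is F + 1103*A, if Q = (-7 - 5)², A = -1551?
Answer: -1710609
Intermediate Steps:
Q = 144 (Q = (-12)² = 144)
F = 144
F + 1103*A = 144 + 1103*(-1551) = 144 - 1710753 = -1710609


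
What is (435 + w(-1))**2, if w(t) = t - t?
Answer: 189225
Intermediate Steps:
w(t) = 0
(435 + w(-1))**2 = (435 + 0)**2 = 435**2 = 189225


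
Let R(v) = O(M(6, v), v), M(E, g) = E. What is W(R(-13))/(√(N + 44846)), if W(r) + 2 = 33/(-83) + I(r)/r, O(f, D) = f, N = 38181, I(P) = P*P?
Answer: 299*√83027/6891241 ≈ 0.012502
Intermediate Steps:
I(P) = P²
R(v) = 6
W(r) = -199/83 + r (W(r) = -2 + (33/(-83) + r²/r) = -2 + (33*(-1/83) + r) = -2 + (-33/83 + r) = -199/83 + r)
W(R(-13))/(√(N + 44846)) = (-199/83 + 6)/(√(38181 + 44846)) = 299/(83*(√83027)) = 299*(√83027/83027)/83 = 299*√83027/6891241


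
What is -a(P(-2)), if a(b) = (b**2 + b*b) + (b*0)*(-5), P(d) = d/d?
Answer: -2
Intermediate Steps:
P(d) = 1
a(b) = 2*b**2 (a(b) = (b**2 + b**2) + 0*(-5) = 2*b**2 + 0 = 2*b**2)
-a(P(-2)) = -2*1**2 = -2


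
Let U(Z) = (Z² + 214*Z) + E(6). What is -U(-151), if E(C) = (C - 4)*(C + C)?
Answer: 9489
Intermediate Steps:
E(C) = 2*C*(-4 + C) (E(C) = (-4 + C)*(2*C) = 2*C*(-4 + C))
U(Z) = 24 + Z² + 214*Z (U(Z) = (Z² + 214*Z) + 2*6*(-4 + 6) = (Z² + 214*Z) + 2*6*2 = (Z² + 214*Z) + 24 = 24 + Z² + 214*Z)
-U(-151) = -(24 + (-151)² + 214*(-151)) = -(24 + 22801 - 32314) = -1*(-9489) = 9489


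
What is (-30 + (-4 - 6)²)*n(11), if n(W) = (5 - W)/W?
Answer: -420/11 ≈ -38.182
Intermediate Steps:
n(W) = (5 - W)/W
(-30 + (-4 - 6)²)*n(11) = (-30 + (-4 - 6)²)*((5 - 1*11)/11) = (-30 + (-10)²)*((5 - 11)/11) = (-30 + 100)*((1/11)*(-6)) = 70*(-6/11) = -420/11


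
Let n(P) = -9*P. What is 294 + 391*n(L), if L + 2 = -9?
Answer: 39003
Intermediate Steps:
L = -11 (L = -2 - 9 = -11)
294 + 391*n(L) = 294 + 391*(-9*(-11)) = 294 + 391*99 = 294 + 38709 = 39003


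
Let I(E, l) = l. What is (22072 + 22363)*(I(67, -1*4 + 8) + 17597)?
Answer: 782100435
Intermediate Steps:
(22072 + 22363)*(I(67, -1*4 + 8) + 17597) = (22072 + 22363)*((-1*4 + 8) + 17597) = 44435*((-4 + 8) + 17597) = 44435*(4 + 17597) = 44435*17601 = 782100435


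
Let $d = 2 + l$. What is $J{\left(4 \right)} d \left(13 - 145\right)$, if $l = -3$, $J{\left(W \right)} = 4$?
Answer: $528$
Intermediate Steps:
$d = -1$ ($d = 2 - 3 = -1$)
$J{\left(4 \right)} d \left(13 - 145\right) = 4 \left(- (13 - 145)\right) = 4 \left(\left(-1\right) \left(-132\right)\right) = 4 \cdot 132 = 528$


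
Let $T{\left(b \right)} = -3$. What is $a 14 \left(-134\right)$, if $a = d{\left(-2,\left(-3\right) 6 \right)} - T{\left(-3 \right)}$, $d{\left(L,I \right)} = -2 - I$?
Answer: $-35644$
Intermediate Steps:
$a = 19$ ($a = \left(-2 - \left(-3\right) 6\right) - -3 = \left(-2 - -18\right) + 3 = \left(-2 + 18\right) + 3 = 16 + 3 = 19$)
$a 14 \left(-134\right) = 19 \cdot 14 \left(-134\right) = 19 \left(-1876\right) = -35644$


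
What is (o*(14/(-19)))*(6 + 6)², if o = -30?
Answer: 60480/19 ≈ 3183.2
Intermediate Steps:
(o*(14/(-19)))*(6 + 6)² = (-420/(-19))*(6 + 6)² = -420*(-1)/19*12² = -30*(-14/19)*144 = (420/19)*144 = 60480/19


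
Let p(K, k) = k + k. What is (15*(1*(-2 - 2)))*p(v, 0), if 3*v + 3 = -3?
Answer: 0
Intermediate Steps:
v = -2 (v = -1 + (1/3)*(-3) = -1 - 1 = -2)
p(K, k) = 2*k
(15*(1*(-2 - 2)))*p(v, 0) = (15*(1*(-2 - 2)))*(2*0) = (15*(1*(-4)))*0 = (15*(-4))*0 = -60*0 = 0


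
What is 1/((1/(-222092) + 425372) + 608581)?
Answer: 222092/229632689675 ≈ 9.6716e-7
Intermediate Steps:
1/((1/(-222092) + 425372) + 608581) = 1/((-1/222092 + 425372) + 608581) = 1/(94471718223/222092 + 608581) = 1/(229632689675/222092) = 222092/229632689675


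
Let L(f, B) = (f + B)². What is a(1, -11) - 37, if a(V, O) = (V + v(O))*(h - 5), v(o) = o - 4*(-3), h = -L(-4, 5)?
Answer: -49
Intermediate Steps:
L(f, B) = (B + f)²
h = -1 (h = -(5 - 4)² = -1*1² = -1*1 = -1)
v(o) = 12 + o (v(o) = o + 12 = 12 + o)
a(V, O) = -72 - 6*O - 6*V (a(V, O) = (V + (12 + O))*(-1 - 5) = (12 + O + V)*(-6) = -72 - 6*O - 6*V)
a(1, -11) - 37 = (-72 - 6*(-11) - 6*1) - 37 = (-72 + 66 - 6) - 37 = -12 - 37 = -49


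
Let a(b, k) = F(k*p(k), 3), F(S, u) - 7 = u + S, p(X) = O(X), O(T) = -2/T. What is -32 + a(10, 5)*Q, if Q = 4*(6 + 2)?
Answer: 224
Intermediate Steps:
p(X) = -2/X
F(S, u) = 7 + S + u (F(S, u) = 7 + (u + S) = 7 + (S + u) = 7 + S + u)
Q = 32 (Q = 4*8 = 32)
a(b, k) = 8 (a(b, k) = 7 + k*(-2/k) + 3 = 7 - 2 + 3 = 8)
-32 + a(10, 5)*Q = -32 + 8*32 = -32 + 256 = 224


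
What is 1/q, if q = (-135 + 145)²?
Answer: 1/100 ≈ 0.010000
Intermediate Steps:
q = 100 (q = 10² = 100)
1/q = 1/100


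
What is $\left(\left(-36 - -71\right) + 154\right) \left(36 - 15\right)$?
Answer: $3969$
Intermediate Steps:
$\left(\left(-36 - -71\right) + 154\right) \left(36 - 15\right) = \left(\left(-36 + 71\right) + 154\right) \left(36 - 15\right) = \left(35 + 154\right) 21 = 189 \cdot 21 = 3969$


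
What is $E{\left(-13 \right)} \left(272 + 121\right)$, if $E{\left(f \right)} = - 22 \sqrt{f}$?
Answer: $- 8646 i \sqrt{13} \approx - 31174.0 i$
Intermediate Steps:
$E{\left(-13 \right)} \left(272 + 121\right) = - 22 \sqrt{-13} \left(272 + 121\right) = - 22 i \sqrt{13} \cdot 393 = - 8646 i \sqrt{13}$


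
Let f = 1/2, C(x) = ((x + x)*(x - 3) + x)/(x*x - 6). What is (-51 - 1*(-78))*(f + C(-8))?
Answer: 5319/58 ≈ 91.707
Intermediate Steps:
C(x) = (x + 2*x*(-3 + x))/(-6 + x**2) (C(x) = ((2*x)*(-3 + x) + x)/(x**2 - 6) = (2*x*(-3 + x) + x)/(-6 + x**2) = (x + 2*x*(-3 + x))/(-6 + x**2))
f = 1/2 ≈ 0.50000
(-51 - 1*(-78))*(f + C(-8)) = (-51 - 1*(-78))*(1/2 - 8*(-5 + 2*(-8))/(-6 + (-8)**2)) = (-51 + 78)*(1/2 - 8*(-5 - 16)/(-6 + 64)) = 27*(1/2 - 8*(-21)/58) = 27*(1/2 - 8*1/58*(-21)) = 27*(1/2 + 84/29) = 27*(197/58) = 5319/58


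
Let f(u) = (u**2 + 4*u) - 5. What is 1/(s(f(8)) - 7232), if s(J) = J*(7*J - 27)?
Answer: 1/48278 ≈ 2.0713e-5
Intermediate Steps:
f(u) = -5 + u**2 + 4*u
s(J) = J*(-27 + 7*J)
1/(s(f(8)) - 7232) = 1/((-5 + 8**2 + 4*8)*(-27 + 7*(-5 + 8**2 + 4*8)) - 7232) = 1/((-5 + 64 + 32)*(-27 + 7*(-5 + 64 + 32)) - 7232) = 1/(91*(-27 + 7*91) - 7232) = 1/(91*(-27 + 637) - 7232) = 1/(91*610 - 7232) = 1/(55510 - 7232) = 1/48278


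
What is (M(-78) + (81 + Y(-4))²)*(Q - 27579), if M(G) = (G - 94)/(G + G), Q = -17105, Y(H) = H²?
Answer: -16398759896/39 ≈ -4.2048e+8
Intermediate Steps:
M(G) = (-94 + G)/(2*G) (M(G) = (-94 + G)/((2*G)) = (-94 + G)*(1/(2*G)) = (-94 + G)/(2*G))
(M(-78) + (81 + Y(-4))²)*(Q - 27579) = ((½)*(-94 - 78)/(-78) + (81 + (-4)²)²)*(-17105 - 27579) = ((½)*(-1/78)*(-172) + (81 + 16)²)*(-44684) = (43/39 + 97²)*(-44684) = (43/39 + 9409)*(-44684) = (366994/39)*(-44684) = -16398759896/39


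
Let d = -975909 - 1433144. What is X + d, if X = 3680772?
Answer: 1271719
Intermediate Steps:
d = -2409053
X + d = 3680772 - 2409053 = 1271719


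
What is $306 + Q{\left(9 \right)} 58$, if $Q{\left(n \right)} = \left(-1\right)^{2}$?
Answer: $364$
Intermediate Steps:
$Q{\left(n \right)} = 1$
$306 + Q{\left(9 \right)} 58 = 306 + 1 \cdot 58 = 306 + 58 = 364$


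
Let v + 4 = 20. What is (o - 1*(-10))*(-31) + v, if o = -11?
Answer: 47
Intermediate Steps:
v = 16 (v = -4 + 20 = 16)
(o - 1*(-10))*(-31) + v = (-11 - 1*(-10))*(-31) + 16 = (-11 + 10)*(-31) + 16 = -1*(-31) + 16 = 31 + 16 = 47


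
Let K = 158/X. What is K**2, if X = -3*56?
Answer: 6241/7056 ≈ 0.88450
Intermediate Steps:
X = -168
K = -79/84 (K = 158/(-168) = 158*(-1/168) = -79/84 ≈ -0.94048)
K**2 = (-79/84)**2 = 6241/7056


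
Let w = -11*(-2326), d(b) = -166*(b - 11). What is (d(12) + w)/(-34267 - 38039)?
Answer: -12710/36153 ≈ -0.35156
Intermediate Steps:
d(b) = 1826 - 166*b (d(b) = -166*(-11 + b) = 1826 - 166*b)
w = 25586
(d(12) + w)/(-34267 - 38039) = ((1826 - 166*12) + 25586)/(-34267 - 38039) = ((1826 - 1992) + 25586)/(-72306) = (-166 + 25586)*(-1/72306) = 25420*(-1/72306) = -12710/36153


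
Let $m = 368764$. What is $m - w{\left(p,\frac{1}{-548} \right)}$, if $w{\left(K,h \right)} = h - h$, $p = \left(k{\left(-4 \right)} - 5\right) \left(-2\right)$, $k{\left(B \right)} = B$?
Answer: $368764$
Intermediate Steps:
$p = 18$ ($p = \left(-4 - 5\right) \left(-2\right) = \left(-9\right) \left(-2\right) = 18$)
$w{\left(K,h \right)} = 0$
$m - w{\left(p,\frac{1}{-548} \right)} = 368764 - 0 = 368764 + 0 = 368764$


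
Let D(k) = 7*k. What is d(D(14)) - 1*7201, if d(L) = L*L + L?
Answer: 2501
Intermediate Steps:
d(L) = L + L² (d(L) = L² + L = L + L²)
d(D(14)) - 1*7201 = (7*14)*(1 + 7*14) - 1*7201 = 98*(1 + 98) - 7201 = 98*99 - 7201 = 9702 - 7201 = 2501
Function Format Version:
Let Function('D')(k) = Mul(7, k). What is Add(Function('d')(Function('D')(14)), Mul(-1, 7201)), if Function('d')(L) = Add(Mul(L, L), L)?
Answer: 2501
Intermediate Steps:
Function('d')(L) = Add(L, Pow(L, 2)) (Function('d')(L) = Add(Pow(L, 2), L) = Add(L, Pow(L, 2)))
Add(Function('d')(Function('D')(14)), Mul(-1, 7201)) = Add(Mul(Mul(7, 14), Add(1, Mul(7, 14))), Mul(-1, 7201)) = Add(Mul(98, Add(1, 98)), -7201) = Add(Mul(98, 99), -7201) = Add(9702, -7201) = 2501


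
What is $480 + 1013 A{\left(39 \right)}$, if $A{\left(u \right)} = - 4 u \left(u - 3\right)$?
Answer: $-5688528$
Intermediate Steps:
$A{\left(u \right)} = - 4 u \left(-3 + u\right)$
$480 + 1013 A{\left(39 \right)} = 480 + 1013 \cdot 4 \cdot 39 \left(3 - 39\right) = 480 + 1013 \cdot 4 \cdot 39 \left(-36\right) = 480 + 1013 \left(-5616\right) = 480 - 5689008 = -5688528$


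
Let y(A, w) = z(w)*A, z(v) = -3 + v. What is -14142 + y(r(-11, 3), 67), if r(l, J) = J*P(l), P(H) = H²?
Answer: 9090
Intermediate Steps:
r(l, J) = J*l²
y(A, w) = A*(-3 + w) (y(A, w) = (-3 + w)*A = A*(-3 + w))
-14142 + y(r(-11, 3), 67) = -14142 + (3*(-11)²)*(-3 + 67) = -14142 + (3*121)*64 = -14142 + 363*64 = -14142 + 23232 = 9090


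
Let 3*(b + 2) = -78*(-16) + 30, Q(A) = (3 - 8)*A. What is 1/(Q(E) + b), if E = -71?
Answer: 1/779 ≈ 0.0012837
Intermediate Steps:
Q(A) = -5*A
b = 424 (b = -2 + (-78*(-16) + 30)/3 = -2 + (1248 + 30)/3 = -2 + (⅓)*1278 = -2 + 426 = 424)
1/(Q(E) + b) = 1/(-5*(-71) + 424) = 1/(355 + 424) = 1/779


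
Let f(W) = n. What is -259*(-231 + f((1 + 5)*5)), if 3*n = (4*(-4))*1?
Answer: 183631/3 ≈ 61210.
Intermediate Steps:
n = -16/3 (n = ((4*(-4))*1)/3 = (-16*1)/3 = (⅓)*(-16) = -16/3 ≈ -5.3333)
f(W) = -16/3
-259*(-231 + f((1 + 5)*5)) = -259*(-231 - 16/3) = -259*(-709/3) = 183631/3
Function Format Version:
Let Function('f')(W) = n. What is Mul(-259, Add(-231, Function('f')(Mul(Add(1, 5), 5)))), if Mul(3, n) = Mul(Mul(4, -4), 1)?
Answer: Rational(183631, 3) ≈ 61210.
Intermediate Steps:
n = Rational(-16, 3) (n = Mul(Rational(1, 3), Mul(Mul(4, -4), 1)) = Mul(Rational(1, 3), Mul(-16, 1)) = Mul(Rational(1, 3), -16) = Rational(-16, 3) ≈ -5.3333)
Function('f')(W) = Rational(-16, 3)
Mul(-259, Add(-231, Function('f')(Mul(Add(1, 5), 5)))) = Mul(-259, Add(-231, Rational(-16, 3))) = Mul(-259, Rational(-709, 3)) = Rational(183631, 3)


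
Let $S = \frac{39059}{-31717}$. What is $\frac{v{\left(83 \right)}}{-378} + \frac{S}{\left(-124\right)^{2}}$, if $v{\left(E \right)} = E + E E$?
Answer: $- \frac{80955329803}{4389125328} \approx -18.445$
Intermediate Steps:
$S = - \frac{39059}{31717}$ ($S = 39059 \left(- \frac{1}{31717}\right) = - \frac{39059}{31717} \approx -1.2315$)
$v{\left(E \right)} = E + E^{2}$
$\frac{v{\left(83 \right)}}{-378} + \frac{S}{\left(-124\right)^{2}} = \frac{83 \left(1 + 83\right)}{-378} - \frac{39059}{31717 \left(-124\right)^{2}} = 83 \cdot 84 \left(- \frac{1}{378}\right) - \frac{39059}{31717 \cdot 15376} = 6972 \left(- \frac{1}{378}\right) - \frac{39059}{487680592} = - \frac{166}{9} - \frac{39059}{487680592} = - \frac{80955329803}{4389125328}$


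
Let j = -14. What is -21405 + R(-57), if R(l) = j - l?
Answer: -21362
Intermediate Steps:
R(l) = -14 - l
-21405 + R(-57) = -21405 + (-14 - 1*(-57)) = -21405 + (-14 + 57) = -21405 + 43 = -21362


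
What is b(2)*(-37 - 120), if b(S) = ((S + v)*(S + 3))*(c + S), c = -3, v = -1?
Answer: 785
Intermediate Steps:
b(S) = (-1 + S)*(-3 + S)*(3 + S) (b(S) = ((S - 1)*(S + 3))*(-3 + S) = ((-1 + S)*(3 + S))*(-3 + S) = (-1 + S)*(-3 + S)*(3 + S))
b(2)*(-37 - 120) = (9 + 2³ - 1*2² - 9*2)*(-37 - 120) = (9 + 8 - 1*4 - 18)*(-157) = (9 + 8 - 4 - 18)*(-157) = -5*(-157) = 785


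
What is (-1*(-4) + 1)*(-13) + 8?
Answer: -57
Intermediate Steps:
(-1*(-4) + 1)*(-13) + 8 = (4 + 1)*(-13) + 8 = 5*(-13) + 8 = -65 + 8 = -57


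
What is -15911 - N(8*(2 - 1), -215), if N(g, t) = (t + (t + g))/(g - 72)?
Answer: -509363/32 ≈ -15918.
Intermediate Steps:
N(g, t) = (g + 2*t)/(-72 + g) (N(g, t) = (t + (g + t))/(-72 + g) = (g + 2*t)/(-72 + g))
-15911 - N(8*(2 - 1), -215) = -15911 - (8*(2 - 1) + 2*(-215))/(-72 + 8*(2 - 1)) = -15911 - (8*1 - 430)/(-72 + 8*1) = -15911 - (8 - 430)/(-72 + 8) = -15911 - (-422)/(-64) = -15911 - (-1)*(-422)/64 = -15911 - 1*211/32 = -15911 - 211/32 = -509363/32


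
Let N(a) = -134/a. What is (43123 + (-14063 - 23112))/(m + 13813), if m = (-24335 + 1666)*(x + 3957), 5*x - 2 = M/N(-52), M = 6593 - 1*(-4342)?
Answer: -498145/9123336684 ≈ -5.4601e-5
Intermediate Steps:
M = 10935 (M = 6593 + 4342 = 10935)
x = 284444/335 (x = ⅖ + (10935/((-134/(-52))))/5 = ⅖ + (10935/((-134*(-1/52))))/5 = ⅖ + (10935/(67/26))/5 = ⅖ + (10935*(26/67))/5 = ⅖ + (⅕)*(284310/67) = ⅖ + 56862/67 = 284444/335 ≈ 849.09)
m = -36497974091/335 (m = (-24335 + 1666)*(284444/335 + 3957) = -22669*1610039/335 = -36497974091/335 ≈ -1.0895e+8)
(43123 + (-14063 - 23112))/(m + 13813) = (43123 + (-14063 - 23112))/(-36497974091/335 + 13813) = (43123 - 37175)/(-36493346736/335) = 5948*(-335/36493346736) = -498145/9123336684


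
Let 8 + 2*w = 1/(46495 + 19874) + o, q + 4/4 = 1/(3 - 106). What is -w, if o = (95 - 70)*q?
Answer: 227247353/13672014 ≈ 16.621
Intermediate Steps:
q = -104/103 (q = -1 + 1/(3 - 106) = -1 + 1/(-103) = -1 - 1/103 = -104/103 ≈ -1.0097)
o = -2600/103 (o = (95 - 70)*(-104/103) = 25*(-104/103) = -2600/103 ≈ -25.243)
w = -227247353/13672014 (w = -4 + (1/(46495 + 19874) - 2600/103)/2 = -4 + (1/66369 - 2600/103)/2 = -4 + (½)*(-172559297/6836007) = -4 - 172559297/13672014 = -227247353/13672014 ≈ -16.621)
-w = -1*(-227247353/13672014) = 227247353/13672014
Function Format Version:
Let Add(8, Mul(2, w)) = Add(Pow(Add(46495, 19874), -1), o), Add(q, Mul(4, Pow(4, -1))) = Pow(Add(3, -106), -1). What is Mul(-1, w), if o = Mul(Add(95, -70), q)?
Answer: Rational(227247353, 13672014) ≈ 16.621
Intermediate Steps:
q = Rational(-104, 103) (q = Add(-1, Pow(Add(3, -106), -1)) = Add(-1, Pow(-103, -1)) = Add(-1, Rational(-1, 103)) = Rational(-104, 103) ≈ -1.0097)
o = Rational(-2600, 103) (o = Mul(Add(95, -70), Rational(-104, 103)) = Mul(25, Rational(-104, 103)) = Rational(-2600, 103) ≈ -25.243)
w = Rational(-227247353, 13672014) (w = Add(-4, Mul(Rational(1, 2), Add(Pow(Add(46495, 19874), -1), Rational(-2600, 103)))) = Add(-4, Mul(Rational(1, 2), Add(Pow(66369, -1), Rational(-2600, 103)))) = Add(-4, Mul(Rational(1, 2), Add(Rational(1, 66369), Rational(-2600, 103)))) = Add(-4, Mul(Rational(1, 2), Rational(-172559297, 6836007))) = Add(-4, Rational(-172559297, 13672014)) = Rational(-227247353, 13672014) ≈ -16.621)
Mul(-1, w) = Mul(-1, Rational(-227247353, 13672014)) = Rational(227247353, 13672014)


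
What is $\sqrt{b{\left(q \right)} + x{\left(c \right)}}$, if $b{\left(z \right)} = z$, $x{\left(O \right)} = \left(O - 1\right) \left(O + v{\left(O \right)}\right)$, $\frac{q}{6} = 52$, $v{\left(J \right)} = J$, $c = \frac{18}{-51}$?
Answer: $\frac{2 \sqrt{22611}}{17} \approx 17.691$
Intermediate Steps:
$c = - \frac{6}{17}$ ($c = 18 \left(- \frac{1}{51}\right) = - \frac{6}{17} \approx -0.35294$)
$q = 312$ ($q = 6 \cdot 52 = 312$)
$x{\left(O \right)} = 2 O \left(-1 + O\right)$ ($x{\left(O \right)} = \left(O - 1\right) \left(O + O\right) = \left(-1 + O\right) 2 O = 2 O \left(-1 + O\right)$)
$\sqrt{b{\left(q \right)} + x{\left(c \right)}} = \sqrt{312 + 2 \left(- \frac{6}{17}\right) \left(-1 - \frac{6}{17}\right)} = \sqrt{312 + 2 \left(- \frac{6}{17}\right) \left(- \frac{23}{17}\right)} = \sqrt{312 + \frac{276}{289}} = \sqrt{\frac{90444}{289}} = \frac{2 \sqrt{22611}}{17}$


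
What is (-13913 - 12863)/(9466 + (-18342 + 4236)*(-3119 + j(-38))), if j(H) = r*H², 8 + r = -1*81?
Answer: -3347/232106597 ≈ -1.4420e-5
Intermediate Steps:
r = -89 (r = -8 - 1*81 = -8 - 81 = -89)
j(H) = -89*H²
(-13913 - 12863)/(9466 + (-18342 + 4236)*(-3119 + j(-38))) = (-13913 - 12863)/(9466 + (-18342 + 4236)*(-3119 - 89*(-38)²)) = -26776/(9466 - 14106*(-3119 - 89*1444)) = -26776/(9466 - 14106*(-3119 - 128516)) = -26776/(9466 - 14106*(-131635)) = -26776/(9466 + 1856843310) = -26776/1856852776 = -26776*1/1856852776 = -3347/232106597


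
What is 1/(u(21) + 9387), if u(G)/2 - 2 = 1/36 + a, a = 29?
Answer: 18/170083 ≈ 0.00010583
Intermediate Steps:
u(G) = 1117/18 (u(G) = 4 + 2*(1/36 + 29) = 4 + 2*(1045/36) = 4 + 1045/18 = 1117/18)
1/(u(21) + 9387) = 1/(1117/18 + 9387) = 1/(170083/18) = 18/170083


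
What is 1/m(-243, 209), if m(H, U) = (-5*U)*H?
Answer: 1/253935 ≈ 3.9380e-6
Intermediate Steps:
m(H, U) = -5*H*U
1/m(-243, 209) = 1/(-5*(-243)*209) = 1/253935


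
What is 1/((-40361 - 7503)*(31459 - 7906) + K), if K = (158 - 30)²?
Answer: -1/1127324408 ≈ -8.8706e-10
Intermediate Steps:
K = 16384 (K = 128² = 16384)
1/((-40361 - 7503)*(31459 - 7906) + K) = 1/((-40361 - 7503)*(31459 - 7906) + 16384) = 1/(-47864*23553 + 16384) = 1/(-1127340792 + 16384) = 1/(-1127324408) = -1/1127324408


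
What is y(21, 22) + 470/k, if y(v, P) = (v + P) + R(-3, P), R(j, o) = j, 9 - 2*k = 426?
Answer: 15740/417 ≈ 37.746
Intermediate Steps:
k = -417/2 (k = 9/2 - 1/2*426 = 9/2 - 213 = -417/2 ≈ -208.50)
y(v, P) = -3 + P + v (y(v, P) = (v + P) - 3 = (P + v) - 3 = -3 + P + v)
y(21, 22) + 470/k = (-3 + 22 + 21) + 470/(-417/2) = 40 + 470*(-2/417) = 40 - 940/417 = 15740/417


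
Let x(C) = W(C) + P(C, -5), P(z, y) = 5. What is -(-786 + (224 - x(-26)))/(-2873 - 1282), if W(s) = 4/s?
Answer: -7369/54015 ≈ -0.13643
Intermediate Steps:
x(C) = 5 + 4/C (x(C) = 4/C + 5 = 5 + 4/C)
-(-786 + (224 - x(-26)))/(-2873 - 1282) = -(-786 + (224 - (5 + 4/(-26))))/(-2873 - 1282) = -(-786 + (224 - (5 + 4*(-1/26))))/(-4155) = -(-786 + (224 - (5 - 2/13)))*(-1)/4155 = -(-786 + (224 - 1*63/13))*(-1)/4155 = -(-786 + (224 - 63/13))*(-1)/4155 = -(-786 + 2849/13)*(-1)/4155 = -(-7369)*(-1)/(13*4155) = -1*7369/54015 = -7369/54015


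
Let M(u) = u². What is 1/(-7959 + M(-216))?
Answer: 1/38697 ≈ 2.5842e-5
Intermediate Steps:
1/(-7959 + M(-216)) = 1/(-7959 + (-216)²) = 1/(-7959 + 46656) = 1/38697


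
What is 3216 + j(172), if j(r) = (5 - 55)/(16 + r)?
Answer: 302279/94 ≈ 3215.7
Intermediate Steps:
j(r) = -50/(16 + r)
3216 + j(172) = 3216 - 50/(16 + 172) = 3216 - 50/188 = 3216 - 50*1/188 = 3216 - 25/94 = 302279/94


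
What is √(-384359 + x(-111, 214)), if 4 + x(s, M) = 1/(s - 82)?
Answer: 2*I*√3579284395/193 ≈ 619.97*I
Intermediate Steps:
x(s, M) = -4 + 1/(-82 + s) (x(s, M) = -4 + 1/(s - 82) = -4 + 1/(-82 + s))
√(-384359 + x(-111, 214)) = √(-384359 + (329 - 4*(-111))/(-82 - 111)) = √(-384359 + (329 + 444)/(-193)) = √(-384359 - 1/193*773) = √(-384359 - 773/193) = √(-74182060/193) = 2*I*√3579284395/193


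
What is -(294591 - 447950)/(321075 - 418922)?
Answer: -153359/97847 ≈ -1.5673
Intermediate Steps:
-(294591 - 447950)/(321075 - 418922) = -(-153359)/(-97847) = -(-153359)*(-1)/97847 = -1*153359/97847 = -153359/97847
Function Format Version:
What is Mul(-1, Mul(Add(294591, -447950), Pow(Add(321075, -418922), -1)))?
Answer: Rational(-153359, 97847) ≈ -1.5673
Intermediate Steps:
Mul(-1, Mul(Add(294591, -447950), Pow(Add(321075, -418922), -1))) = Mul(-1, Mul(-153359, Pow(-97847, -1))) = Mul(-1, Mul(-153359, Rational(-1, 97847))) = Mul(-1, Rational(153359, 97847)) = Rational(-153359, 97847)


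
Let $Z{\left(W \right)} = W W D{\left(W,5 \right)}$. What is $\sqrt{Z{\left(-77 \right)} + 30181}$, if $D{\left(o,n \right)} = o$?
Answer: $4 i \sqrt{26647} \approx 652.96 i$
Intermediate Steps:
$Z{\left(W \right)} = W^{3}$ ($Z{\left(W \right)} = W W W = W^{2} W = W^{3}$)
$\sqrt{Z{\left(-77 \right)} + 30181} = \sqrt{\left(-77\right)^{3} + 30181} = \sqrt{-456533 + 30181} = \sqrt{-426352} = 4 i \sqrt{26647}$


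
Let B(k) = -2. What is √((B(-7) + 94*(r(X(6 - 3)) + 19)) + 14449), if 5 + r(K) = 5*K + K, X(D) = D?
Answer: √17455 ≈ 132.12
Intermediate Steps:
r(K) = -5 + 6*K (r(K) = -5 + (5*K + K) = -5 + 6*K)
√((B(-7) + 94*(r(X(6 - 3)) + 19)) + 14449) = √((-2 + 94*((-5 + 6*(6 - 3)) + 19)) + 14449) = √((-2 + 94*((-5 + 6*3) + 19)) + 14449) = √((-2 + 94*((-5 + 18) + 19)) + 14449) = √((-2 + 94*(13 + 19)) + 14449) = √((-2 + 94*32) + 14449) = √((-2 + 3008) + 14449) = √(3006 + 14449) = √17455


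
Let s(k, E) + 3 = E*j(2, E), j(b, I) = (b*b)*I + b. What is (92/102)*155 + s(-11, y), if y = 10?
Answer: 28397/51 ≈ 556.80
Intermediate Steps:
j(b, I) = b + I*b² (j(b, I) = b²*I + b = I*b² + b = b + I*b²)
s(k, E) = -3 + E*(2 + 4*E) (s(k, E) = -3 + E*(2*(1 + E*2)) = -3 + E*(2*(1 + 2*E)) = -3 + E*(2 + 4*E))
(92/102)*155 + s(-11, y) = (92/102)*155 + (-3 + 2*10*(1 + 2*10)) = (92*(1/102))*155 + (-3 + 2*10*(1 + 20)) = (46/51)*155 + (-3 + 2*10*21) = 7130/51 + (-3 + 420) = 7130/51 + 417 = 28397/51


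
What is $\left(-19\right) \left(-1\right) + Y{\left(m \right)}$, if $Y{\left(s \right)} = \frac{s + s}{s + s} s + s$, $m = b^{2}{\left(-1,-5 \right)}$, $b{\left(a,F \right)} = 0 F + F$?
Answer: $69$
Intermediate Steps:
$b{\left(a,F \right)} = F$ ($b{\left(a,F \right)} = 0 + F = F$)
$m = 25$ ($m = \left(-5\right)^{2} = 25$)
$Y{\left(s \right)} = 2 s$ ($Y{\left(s \right)} = \frac{2 s}{2 s} s + s = 2 s \frac{1}{2 s} s + s = 1 s + s = s + s = 2 s$)
$\left(-19\right) \left(-1\right) + Y{\left(m \right)} = \left(-19\right) \left(-1\right) + 2 \cdot 25 = 19 + 50 = 69$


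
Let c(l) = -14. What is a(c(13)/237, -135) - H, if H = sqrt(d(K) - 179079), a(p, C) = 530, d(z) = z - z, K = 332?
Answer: 530 - I*sqrt(179079) ≈ 530.0 - 423.18*I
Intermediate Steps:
d(z) = 0
H = I*sqrt(179079) (H = sqrt(0 - 179079) = sqrt(-179079) = I*sqrt(179079) ≈ 423.18*I)
a(c(13)/237, -135) - H = 530 - I*sqrt(179079)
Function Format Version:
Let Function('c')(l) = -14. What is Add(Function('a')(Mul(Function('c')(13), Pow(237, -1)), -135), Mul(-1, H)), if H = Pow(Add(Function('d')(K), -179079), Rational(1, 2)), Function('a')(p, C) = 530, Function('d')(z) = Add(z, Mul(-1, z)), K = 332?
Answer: Add(530, Mul(-1, I, Pow(179079, Rational(1, 2)))) ≈ Add(530.00, Mul(-423.18, I))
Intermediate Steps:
Function('d')(z) = 0
H = Mul(I, Pow(179079, Rational(1, 2))) (H = Pow(Add(0, -179079), Rational(1, 2)) = Pow(-179079, Rational(1, 2)) = Mul(I, Pow(179079, Rational(1, 2))) ≈ Mul(423.18, I))
Add(Function('a')(Mul(Function('c')(13), Pow(237, -1)), -135), Mul(-1, H)) = Add(530, Mul(-1, Mul(I, Pow(179079, Rational(1, 2))))) = Add(530, Mul(-1, I, Pow(179079, Rational(1, 2))))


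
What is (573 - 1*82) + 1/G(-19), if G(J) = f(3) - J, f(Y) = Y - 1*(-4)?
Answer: 12767/26 ≈ 491.04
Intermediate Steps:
f(Y) = 4 + Y (f(Y) = Y + 4 = 4 + Y)
G(J) = 7 - J (G(J) = (4 + 3) - J = 7 - J)
(573 - 1*82) + 1/G(-19) = (573 - 1*82) + 1/(7 - 1*(-19)) = (573 - 82) + 1/(7 + 19) = 491 + 1/26 = 12767/26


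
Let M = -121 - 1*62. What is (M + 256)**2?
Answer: 5329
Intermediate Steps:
M = -183 (M = -121 - 62 = -183)
(M + 256)**2 = (-183 + 256)**2 = 73**2 = 5329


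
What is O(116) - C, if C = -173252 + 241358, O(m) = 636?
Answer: -67470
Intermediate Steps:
C = 68106
O(116) - C = 636 - 1*68106 = 636 - 68106 = -67470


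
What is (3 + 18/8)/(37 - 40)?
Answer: -7/4 ≈ -1.7500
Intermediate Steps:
(3 + 18/8)/(37 - 40) = (3 + 18*(⅛))/(-3) = -(3 + 9/4)/3 = -⅓*21/4 = -7/4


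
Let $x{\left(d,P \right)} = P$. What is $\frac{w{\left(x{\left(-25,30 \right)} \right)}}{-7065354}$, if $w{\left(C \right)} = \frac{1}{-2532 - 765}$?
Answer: $\frac{1}{23294472138} \approx 4.2929 \cdot 10^{-11}$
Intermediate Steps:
$w{\left(C \right)} = - \frac{1}{3297}$ ($w{\left(C \right)} = \frac{1}{-3297} = - \frac{1}{3297}$)
$\frac{w{\left(x{\left(-25,30 \right)} \right)}}{-7065354} = - \frac{1}{3297 \left(-7065354\right)} = \left(- \frac{1}{3297}\right) \left(- \frac{1}{7065354}\right) = \frac{1}{23294472138}$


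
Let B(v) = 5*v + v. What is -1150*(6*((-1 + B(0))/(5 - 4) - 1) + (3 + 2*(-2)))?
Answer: 14950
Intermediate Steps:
B(v) = 6*v
-1150*(6*((-1 + B(0))/(5 - 4) - 1) + (3 + 2*(-2))) = -1150*(6*((-1 + 6*0)/(5 - 4) - 1) + (3 + 2*(-2))) = -1150*(6*((-1 + 0)/1 - 1) + (3 - 4)) = -1150*(6*(-1*1 - 1) - 1) = -1150*(6*(-1 - 1) - 1) = -1150*(6*(-2) - 1) = -1150*(-12 - 1) = -1150*(-13) = -230*(-65) = 14950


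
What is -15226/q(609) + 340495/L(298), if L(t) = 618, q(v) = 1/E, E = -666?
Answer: 6267179383/618 ≈ 1.0141e+7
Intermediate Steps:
q(v) = -1/666 (q(v) = 1/(-666) = -1/666)
-15226/q(609) + 340495/L(298) = -15226/(-1/666) + 340495/618 = -15226*(-666) + 340495*(1/618) = 10140516 + 340495/618 = 6267179383/618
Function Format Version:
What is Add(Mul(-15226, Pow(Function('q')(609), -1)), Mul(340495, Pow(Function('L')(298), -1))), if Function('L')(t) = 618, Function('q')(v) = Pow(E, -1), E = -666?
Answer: Rational(6267179383, 618) ≈ 1.0141e+7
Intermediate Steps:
Function('q')(v) = Rational(-1, 666) (Function('q')(v) = Pow(-666, -1) = Rational(-1, 666))
Add(Mul(-15226, Pow(Function('q')(609), -1)), Mul(340495, Pow(Function('L')(298), -1))) = Add(Mul(-15226, Pow(Rational(-1, 666), -1)), Mul(340495, Pow(618, -1))) = Add(Mul(-15226, -666), Mul(340495, Rational(1, 618))) = Add(10140516, Rational(340495, 618)) = Rational(6267179383, 618)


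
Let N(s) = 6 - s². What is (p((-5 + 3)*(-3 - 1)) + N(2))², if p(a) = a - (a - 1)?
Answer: 9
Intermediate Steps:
p(a) = 1 (p(a) = a - (-1 + a) = a + (1 - a) = 1)
(p((-5 + 3)*(-3 - 1)) + N(2))² = (1 + (6 - 1*2²))² = (1 + (6 - 1*4))² = (1 + (6 - 4))² = (1 + 2)² = 3² = 9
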